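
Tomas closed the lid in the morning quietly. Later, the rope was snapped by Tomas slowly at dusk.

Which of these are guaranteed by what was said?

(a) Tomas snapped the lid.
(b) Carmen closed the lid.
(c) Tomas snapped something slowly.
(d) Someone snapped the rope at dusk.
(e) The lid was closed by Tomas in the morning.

(a) Not entailed — Tomas snapped the rope, not the lid; the lid belongs to the closing event.
(b) Not entailed — the passage has Tomas closing the lid, not Carmen.
(c) Entailed — this follows by dropping conjuncts from the snapping event's description.
(d) Entailed — this follows by dropping conjuncts from the snapping event's description.
(e) Entailed — every conjunct here is already in the original closing event.

(c), (d), (e)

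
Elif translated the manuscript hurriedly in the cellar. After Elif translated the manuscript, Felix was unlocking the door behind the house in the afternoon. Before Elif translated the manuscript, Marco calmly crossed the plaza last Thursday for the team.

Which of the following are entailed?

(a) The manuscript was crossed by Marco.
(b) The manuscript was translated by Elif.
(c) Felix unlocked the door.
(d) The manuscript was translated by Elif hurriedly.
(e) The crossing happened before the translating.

(b), (d), (e)

(a) Not entailed — Marco crossed the plaza, not the manuscript; the manuscript belongs to the translating event.
(b) Entailed — every conjunct here is already in the original translating event.
(c) Not entailed — 'was unlocking' is progressive on an accomplishment; it does not entail the completed 'unlocked'.
(d) Entailed — this follows by dropping conjuncts from the translating event's description.
(e) Entailed — the narrative places the crossing before the translating.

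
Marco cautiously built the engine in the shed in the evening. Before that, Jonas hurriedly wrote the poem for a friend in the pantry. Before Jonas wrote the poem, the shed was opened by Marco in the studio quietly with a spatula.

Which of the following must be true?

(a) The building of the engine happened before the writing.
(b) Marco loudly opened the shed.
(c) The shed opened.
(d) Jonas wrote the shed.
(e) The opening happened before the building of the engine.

(c), (e)

(a) Not entailed — the narrative places the writing before the building, not after.
(b) Not entailed — 'loudly' adds a manner not in (and inconsistent with) the original.
(c) Entailed — 'Marco opened the shed' is causative; it entails the inchoative 'the shed opened'.
(d) Not entailed — Jonas wrote the poem, not the shed; the shed belongs to the opening event.
(e) Entailed — the narrative places the opening before the building.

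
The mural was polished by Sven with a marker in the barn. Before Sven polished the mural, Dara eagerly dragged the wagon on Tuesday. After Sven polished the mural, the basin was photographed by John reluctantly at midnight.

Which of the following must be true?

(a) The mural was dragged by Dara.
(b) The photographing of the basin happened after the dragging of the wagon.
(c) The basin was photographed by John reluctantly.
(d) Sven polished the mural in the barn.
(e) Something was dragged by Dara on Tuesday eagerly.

(b), (c), (d), (e)

(a) Not entailed — Dara dragged the wagon, not the mural; the mural belongs to the polishing event.
(b) Entailed — the narrative places the dragging before the photographing.
(c) Entailed — the original entails any weakening of itself; this just drops 'at midnight'.
(d) Entailed — dropping 'with a marker' leaves a sub-description the original still satisfies.
(e) Entailed — the original entails any weakening of itself; this just generalizes the patient.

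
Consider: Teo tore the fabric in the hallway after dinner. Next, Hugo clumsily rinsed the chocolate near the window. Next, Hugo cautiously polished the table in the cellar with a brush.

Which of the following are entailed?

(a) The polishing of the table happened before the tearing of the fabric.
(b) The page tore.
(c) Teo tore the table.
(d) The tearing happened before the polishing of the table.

(d)

(a) Not entailed — the narrative places the tearing before the polishing, not after.
(b) Not entailed — the fabric is what tore, not the page.
(c) Not entailed — Teo tore the fabric, not the table; the table belongs to the polishing event.
(d) Entailed — the narrative places the tearing before the polishing.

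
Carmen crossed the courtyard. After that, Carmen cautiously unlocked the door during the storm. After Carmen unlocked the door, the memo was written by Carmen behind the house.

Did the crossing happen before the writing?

The narrative orders the crossing before the writing.

yes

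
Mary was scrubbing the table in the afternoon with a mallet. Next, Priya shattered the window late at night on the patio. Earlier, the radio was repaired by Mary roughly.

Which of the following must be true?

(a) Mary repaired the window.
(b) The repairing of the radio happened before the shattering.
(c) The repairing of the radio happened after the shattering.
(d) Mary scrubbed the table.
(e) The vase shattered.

(b), (d)

(a) Not entailed — Mary repaired the radio, not the window; the window belongs to the shattering event.
(b) Entailed — the narrative places the repairing before the shattering.
(c) Not entailed — the narrative places the repairing before the shattering, not after.
(d) Entailed — 'scrub' is an activity; 'was scrubbing' entails that some scrubbing happened, so 'scrubbed' holds.
(e) Not entailed — the window is what shattered, not the vase.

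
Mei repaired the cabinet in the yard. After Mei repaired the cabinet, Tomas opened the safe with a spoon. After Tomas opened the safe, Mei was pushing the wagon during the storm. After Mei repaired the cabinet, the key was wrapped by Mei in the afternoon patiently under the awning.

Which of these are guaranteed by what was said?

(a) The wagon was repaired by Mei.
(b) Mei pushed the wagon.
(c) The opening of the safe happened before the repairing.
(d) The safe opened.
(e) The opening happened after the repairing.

(a) Not entailed — Mei repaired the cabinet, not the wagon; the wagon belongs to the pushing event.
(b) Entailed — 'push' is an activity; 'was pushing' entails that some pushing happened, so 'pushed' holds.
(c) Not entailed — the narrative places the repairing before the opening, not after.
(d) Entailed — 'Tomas opened the safe' is causative; it entails the inchoative 'the safe opened'.
(e) Entailed — the narrative places the repairing before the opening.

(b), (d), (e)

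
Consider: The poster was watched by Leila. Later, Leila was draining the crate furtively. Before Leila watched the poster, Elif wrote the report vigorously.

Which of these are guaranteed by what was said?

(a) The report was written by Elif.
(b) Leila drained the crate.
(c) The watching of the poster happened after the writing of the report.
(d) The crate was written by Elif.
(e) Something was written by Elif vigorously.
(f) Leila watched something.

(a) Entailed — dropping 'vigorously' leaves a sub-description the original still satisfies.
(b) Not entailed — 'was draining' is progressive on an accomplishment; it does not entail the completed 'drained'.
(c) Entailed — the narrative places the writing before the watching.
(d) Not entailed — Elif wrote the report, not the crate; the crate belongs to the draining event.
(e) Entailed — the original entails any weakening of itself; this just generalizes the patient.
(f) Entailed — this follows by dropping conjuncts from the watching event's description.

(a), (c), (e), (f)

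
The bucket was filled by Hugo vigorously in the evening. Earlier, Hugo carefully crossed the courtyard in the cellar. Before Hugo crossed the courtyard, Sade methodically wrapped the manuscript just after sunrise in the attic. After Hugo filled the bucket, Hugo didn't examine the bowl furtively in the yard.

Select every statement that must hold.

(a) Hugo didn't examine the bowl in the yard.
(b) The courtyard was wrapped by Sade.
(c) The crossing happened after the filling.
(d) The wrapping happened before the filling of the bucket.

(d)

(a) Not entailed — dropping 'furtively' under negation is not valid — the original leaves open that Hugo examined the bowl some other way.
(b) Not entailed — Sade wrapped the manuscript, not the courtyard; the courtyard belongs to the crossing event.
(c) Not entailed — the narrative places the crossing before the filling, not after.
(d) Entailed — the narrative places the wrapping before the filling.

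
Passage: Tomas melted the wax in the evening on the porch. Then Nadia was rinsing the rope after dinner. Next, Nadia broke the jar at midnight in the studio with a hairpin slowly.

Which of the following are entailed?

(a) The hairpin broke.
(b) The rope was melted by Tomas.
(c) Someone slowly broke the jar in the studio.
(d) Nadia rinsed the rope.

(c), (d)

(a) Not entailed — the jar is what broke, not the hairpin.
(b) Not entailed — Tomas melted the wax, not the rope; the rope belongs to the rinsing event.
(c) Entailed — the original entails any weakening of itself; this just drops 'at midnight', 'with a hairpin' and generalizes the agent.
(d) Entailed — 'rinse' is an activity; 'was rinsing' entails that some rinsing happened, so 'rinsed' holds.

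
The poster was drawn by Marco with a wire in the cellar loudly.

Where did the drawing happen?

in the cellar

'in the cellar' marks the location of the drawing event.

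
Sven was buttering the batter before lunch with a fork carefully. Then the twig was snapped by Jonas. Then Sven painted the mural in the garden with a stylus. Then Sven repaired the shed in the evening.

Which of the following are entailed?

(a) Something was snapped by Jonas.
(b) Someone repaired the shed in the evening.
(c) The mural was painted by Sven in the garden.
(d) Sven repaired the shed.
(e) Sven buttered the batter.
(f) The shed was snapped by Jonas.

(a) Entailed — generalizing the patient leaves a sub-description the original still satisfies.
(b) Entailed — generalizing the agent leaves a sub-description the original still satisfies.
(c) Entailed — every conjunct here is already in the original painting event.
(d) Entailed — every conjunct here is already in the original repairing event.
(e) Not entailed — 'was buttering' is progressive on an accomplishment; it does not entail the completed 'buttered'.
(f) Not entailed — Jonas snapped the twig, not the shed; the shed belongs to the repairing event.

(a), (b), (c), (d)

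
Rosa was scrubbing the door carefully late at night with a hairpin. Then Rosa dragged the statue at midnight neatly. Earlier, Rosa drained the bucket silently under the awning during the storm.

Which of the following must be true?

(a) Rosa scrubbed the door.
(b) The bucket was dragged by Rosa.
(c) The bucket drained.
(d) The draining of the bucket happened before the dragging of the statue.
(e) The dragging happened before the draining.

(a), (c), (d)

(a) Entailed — 'scrub' is an activity; 'was scrubbing' entails that some scrubbing happened, so 'scrubbed' holds.
(b) Not entailed — Rosa dragged the statue, not the bucket; the bucket belongs to the draining event.
(c) Entailed — 'Rosa drained the bucket' is causative; it entails the inchoative 'the bucket drained'.
(d) Entailed — the narrative places the draining before the dragging.
(e) Not entailed — the narrative places the draining before the dragging, not after.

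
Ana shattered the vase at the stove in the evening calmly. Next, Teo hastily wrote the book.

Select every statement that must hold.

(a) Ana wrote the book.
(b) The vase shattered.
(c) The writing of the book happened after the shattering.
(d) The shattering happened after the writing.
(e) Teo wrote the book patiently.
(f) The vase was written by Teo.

(b), (c)

(a) Not entailed — the passage has Teo writing the book, not Ana.
(b) Entailed — 'Ana shattered the vase' is causative; it entails the inchoative 'the vase shattered'.
(c) Entailed — the narrative places the shattering before the writing.
(d) Not entailed — the narrative places the shattering before the writing, not after.
(e) Not entailed — 'patiently' adds a manner not in (and inconsistent with) the original.
(f) Not entailed — Teo wrote the book, not the vase; the vase belongs to the shattering event.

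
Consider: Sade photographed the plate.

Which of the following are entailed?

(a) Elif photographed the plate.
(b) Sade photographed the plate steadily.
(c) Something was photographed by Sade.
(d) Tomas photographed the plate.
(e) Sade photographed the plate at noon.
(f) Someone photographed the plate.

(a) Not entailed — the passage has Sade photographing the plate, not Elif.
(b) Not entailed — 'steadily' adds information not in the original event.
(c) Entailed — the original entails any weakening of itself; this just generalizes the patient.
(d) Not entailed — the passage has Sade photographing the plate, not Tomas.
(e) Not entailed — 'at noon' adds information not in the original event.
(f) Entailed — the original entails any weakening of itself; this just generalizes the agent.

(c), (f)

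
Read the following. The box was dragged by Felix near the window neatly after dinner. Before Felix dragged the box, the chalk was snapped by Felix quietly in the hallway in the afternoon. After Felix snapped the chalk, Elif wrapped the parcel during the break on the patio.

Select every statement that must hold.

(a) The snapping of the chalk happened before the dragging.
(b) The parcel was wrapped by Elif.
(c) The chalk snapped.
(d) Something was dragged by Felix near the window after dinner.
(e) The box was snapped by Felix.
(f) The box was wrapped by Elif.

(a) Entailed — the narrative places the snapping before the dragging.
(b) Entailed — the original entails any weakening of itself; this just drops 'on the patio', 'during the break'.
(c) Entailed — 'Felix snapped the chalk' is causative; it entails the inchoative 'the chalk snapped'.
(d) Entailed — dropping 'neatly' and generalizing the patient leaves a sub-description the original still satisfies.
(e) Not entailed — Felix snapped the chalk, not the box; the box belongs to the dragging event.
(f) Not entailed — Elif wrapped the parcel, not the box; the box belongs to the dragging event.

(a), (b), (c), (d)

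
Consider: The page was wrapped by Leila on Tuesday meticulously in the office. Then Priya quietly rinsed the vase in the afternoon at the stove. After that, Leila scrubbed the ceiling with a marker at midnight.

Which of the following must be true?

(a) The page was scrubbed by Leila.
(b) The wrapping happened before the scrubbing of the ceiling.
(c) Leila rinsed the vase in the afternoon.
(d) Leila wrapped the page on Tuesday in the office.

(a) Not entailed — Leila scrubbed the ceiling, not the page; the page belongs to the wrapping event.
(b) Entailed — the narrative places the wrapping before the scrubbing.
(c) Not entailed — the passage has Priya rinsing the vase, not Leila.
(d) Entailed — dropping 'meticulously' leaves a sub-description the original still satisfies.

(b), (d)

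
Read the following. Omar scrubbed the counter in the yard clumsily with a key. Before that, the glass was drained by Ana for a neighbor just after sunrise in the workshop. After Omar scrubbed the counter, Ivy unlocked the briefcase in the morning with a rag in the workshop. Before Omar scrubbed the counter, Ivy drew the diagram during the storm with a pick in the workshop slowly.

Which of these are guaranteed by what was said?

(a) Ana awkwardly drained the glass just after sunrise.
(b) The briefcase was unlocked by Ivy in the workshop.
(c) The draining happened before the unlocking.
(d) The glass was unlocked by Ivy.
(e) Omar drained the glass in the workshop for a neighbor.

(a) Not entailed — 'awkwardly' adds information not in the original event.
(b) Entailed — this follows by dropping conjuncts from the unlocking event's description.
(c) Entailed — the narrative places the draining before the unlocking.
(d) Not entailed — Ivy unlocked the briefcase, not the glass; the glass belongs to the draining event.
(e) Not entailed — the passage has Ana draining the glass, not Omar.

(b), (c)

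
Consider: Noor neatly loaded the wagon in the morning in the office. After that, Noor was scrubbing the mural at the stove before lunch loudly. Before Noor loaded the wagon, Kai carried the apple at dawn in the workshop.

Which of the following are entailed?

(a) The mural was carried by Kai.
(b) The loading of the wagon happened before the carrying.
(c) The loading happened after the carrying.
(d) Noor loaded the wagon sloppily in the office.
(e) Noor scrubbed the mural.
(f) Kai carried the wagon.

(c), (e)

(a) Not entailed — Kai carried the apple, not the mural; the mural belongs to the scrubbing event.
(b) Not entailed — the narrative places the carrying before the loading, not after.
(c) Entailed — the narrative places the carrying before the loading.
(d) Not entailed — 'sloppily' adds a manner not in (and inconsistent with) the original.
(e) Entailed — 'scrub' is an activity; 'was scrubbing' entails that some scrubbing happened, so 'scrubbed' holds.
(f) Not entailed — Kai carried the apple, not the wagon; the wagon belongs to the loading event.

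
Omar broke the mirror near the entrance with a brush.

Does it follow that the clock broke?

Nothing is said about any clock; only the mirror is affected.

no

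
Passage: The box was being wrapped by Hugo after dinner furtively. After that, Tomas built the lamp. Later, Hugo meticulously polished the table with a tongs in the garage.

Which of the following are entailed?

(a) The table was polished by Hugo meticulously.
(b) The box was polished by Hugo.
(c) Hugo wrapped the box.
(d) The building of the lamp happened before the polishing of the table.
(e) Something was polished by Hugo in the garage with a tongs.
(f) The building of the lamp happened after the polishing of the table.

(a), (d), (e)

(a) Entailed — every conjunct here is already in the original polishing event.
(b) Not entailed — Hugo polished the table, not the box; the box belongs to the wrapping event.
(c) Not entailed — 'was wrapping' is progressive on an accomplishment; it does not entail the completed 'wrapped'.
(d) Entailed — the narrative places the building before the polishing.
(e) Entailed — every conjunct here is already in the original polishing event.
(f) Not entailed — the narrative places the building before the polishing, not after.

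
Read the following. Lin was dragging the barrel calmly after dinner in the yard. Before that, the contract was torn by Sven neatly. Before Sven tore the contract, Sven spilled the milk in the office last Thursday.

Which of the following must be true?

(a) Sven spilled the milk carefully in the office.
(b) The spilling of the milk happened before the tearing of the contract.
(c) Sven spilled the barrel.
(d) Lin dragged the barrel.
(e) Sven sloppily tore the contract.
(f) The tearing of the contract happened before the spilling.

(b), (d)

(a) Not entailed — 'carefully' adds information not in the original event.
(b) Entailed — the narrative places the spilling before the tearing.
(c) Not entailed — Sven spilled the milk, not the barrel; the barrel belongs to the dragging event.
(d) Entailed — 'drag' is an activity; 'was dragging' entails that some dragging happened, so 'dragged' holds.
(e) Not entailed — 'sloppily' adds a manner not in (and inconsistent with) the original.
(f) Not entailed — the narrative places the spilling before the tearing, not after.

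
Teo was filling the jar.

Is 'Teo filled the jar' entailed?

no

'was filling' is progressive; for an accomplishment like 'fill the jar', it doesn't entail completion.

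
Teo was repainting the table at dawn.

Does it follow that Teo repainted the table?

no

'was repainting' is progressive; for an accomplishment like 'repaint the table', it doesn't entail completion.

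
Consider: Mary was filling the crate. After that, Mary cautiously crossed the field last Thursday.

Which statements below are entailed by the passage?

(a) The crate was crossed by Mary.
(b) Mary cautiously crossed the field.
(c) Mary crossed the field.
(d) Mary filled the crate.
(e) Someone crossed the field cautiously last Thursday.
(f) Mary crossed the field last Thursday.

(b), (c), (e), (f)

(a) Not entailed — Mary crossed the field, not the crate; the crate belongs to the filling event.
(b) Entailed — every conjunct here is already in the original crossing event.
(c) Entailed — this follows by dropping conjuncts from the crossing event's description.
(d) Not entailed — 'was filling' is progressive on an accomplishment; it does not entail the completed 'filled'.
(e) Entailed — the original entails any weakening of itself; this just generalizes the agent.
(f) Entailed — this follows by dropping conjuncts from the crossing event's description.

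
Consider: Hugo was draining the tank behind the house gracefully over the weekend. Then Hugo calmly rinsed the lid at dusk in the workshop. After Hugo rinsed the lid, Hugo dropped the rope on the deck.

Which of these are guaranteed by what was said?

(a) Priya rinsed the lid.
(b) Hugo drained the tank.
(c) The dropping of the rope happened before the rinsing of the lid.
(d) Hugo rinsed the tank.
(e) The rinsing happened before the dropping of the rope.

(e)

(a) Not entailed — the passage has Hugo rinsing the lid, not Priya.
(b) Not entailed — 'was draining' is progressive on an accomplishment; it does not entail the completed 'drained'.
(c) Not entailed — the narrative places the rinsing before the dropping, not after.
(d) Not entailed — Hugo rinsed the lid, not the tank; the tank belongs to the draining event.
(e) Entailed — the narrative places the rinsing before the dropping.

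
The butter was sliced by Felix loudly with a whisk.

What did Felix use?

a whisk

'with a whisk' marks the instrument of the slicing event.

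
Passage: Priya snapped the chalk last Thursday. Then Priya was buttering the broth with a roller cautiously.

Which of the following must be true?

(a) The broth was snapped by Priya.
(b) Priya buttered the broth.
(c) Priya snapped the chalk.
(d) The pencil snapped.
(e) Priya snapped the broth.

(a) Not entailed — Priya snapped the chalk, not the broth; the broth belongs to the buttering event.
(b) Not entailed — 'was buttering' is progressive on an accomplishment; it does not entail the completed 'buttered'.
(c) Entailed — dropping 'last Thursday' leaves a sub-description the original still satisfies.
(d) Not entailed — the chalk is what snapped, not the pencil.
(e) Not entailed — Priya snapped the chalk, not the broth; the broth belongs to the buttering event.

(c)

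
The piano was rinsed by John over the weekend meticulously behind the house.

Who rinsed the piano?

'John' marks the agent of the rinsing event.

John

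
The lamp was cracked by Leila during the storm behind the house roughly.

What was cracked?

the lamp

'the lamp' marks the patient of the cracking event.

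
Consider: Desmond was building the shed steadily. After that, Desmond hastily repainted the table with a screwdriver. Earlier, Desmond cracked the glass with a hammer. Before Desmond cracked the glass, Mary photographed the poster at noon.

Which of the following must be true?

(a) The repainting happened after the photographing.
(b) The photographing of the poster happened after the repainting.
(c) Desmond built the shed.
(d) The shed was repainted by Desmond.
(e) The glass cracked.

(a) Entailed — the narrative places the photographing before the repainting.
(b) Not entailed — the narrative places the photographing before the repainting, not after.
(c) Not entailed — 'was building' is progressive on an accomplishment; it does not entail the completed 'built'.
(d) Not entailed — Desmond repainted the table, not the shed; the shed belongs to the building event.
(e) Entailed — 'Desmond cracked the glass' is causative; it entails the inchoative 'the glass cracked'.

(a), (e)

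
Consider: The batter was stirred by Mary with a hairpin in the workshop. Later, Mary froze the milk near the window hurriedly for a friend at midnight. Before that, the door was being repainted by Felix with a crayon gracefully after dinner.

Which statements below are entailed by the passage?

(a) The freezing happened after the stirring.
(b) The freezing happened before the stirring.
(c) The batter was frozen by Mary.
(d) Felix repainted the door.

(a) Entailed — the narrative places the stirring before the freezing.
(b) Not entailed — the narrative places the stirring before the freezing, not after.
(c) Not entailed — Mary froze the milk, not the batter; the batter belongs to the stirring event.
(d) Not entailed — 'was repainting' is progressive on an accomplishment; it does not entail the completed 'repainted'.

(a)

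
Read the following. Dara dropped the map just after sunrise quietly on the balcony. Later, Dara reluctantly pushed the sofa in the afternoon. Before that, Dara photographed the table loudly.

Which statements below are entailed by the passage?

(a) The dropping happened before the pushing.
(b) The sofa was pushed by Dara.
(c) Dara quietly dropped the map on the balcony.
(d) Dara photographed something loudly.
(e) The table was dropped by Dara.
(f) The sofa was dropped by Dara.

(a) Entailed — the narrative places the dropping before the pushing.
(b) Entailed — the original entails any weakening of itself; this just drops 'in the afternoon', 'reluctantly'.
(c) Entailed — the original entails any weakening of itself; this just drops 'just after sunrise'.
(d) Entailed — every conjunct here is already in the original photographing event.
(e) Not entailed — Dara dropped the map, not the table; the table belongs to the photographing event.
(f) Not entailed — Dara dropped the map, not the sofa; the sofa belongs to the pushing event.

(a), (b), (c), (d)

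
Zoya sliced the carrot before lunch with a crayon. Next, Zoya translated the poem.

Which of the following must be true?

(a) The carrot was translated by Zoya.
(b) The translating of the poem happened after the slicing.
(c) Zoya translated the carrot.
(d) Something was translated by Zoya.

(b), (d)

(a) Not entailed — Zoya translated the poem, not the carrot; the carrot belongs to the slicing event.
(b) Entailed — the narrative places the slicing before the translating.
(c) Not entailed — Zoya translated the poem, not the carrot; the carrot belongs to the slicing event.
(d) Entailed — this follows by dropping conjuncts from the translating event's description.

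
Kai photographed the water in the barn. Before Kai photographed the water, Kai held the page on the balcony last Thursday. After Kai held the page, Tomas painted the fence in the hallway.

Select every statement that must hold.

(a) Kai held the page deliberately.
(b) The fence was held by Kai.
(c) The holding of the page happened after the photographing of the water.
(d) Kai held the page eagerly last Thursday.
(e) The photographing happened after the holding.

(e)

(a) Not entailed — 'deliberately' adds information not in the original event.
(b) Not entailed — Kai held the page, not the fence; the fence belongs to the painting event.
(c) Not entailed — the narrative places the holding before the photographing, not after.
(d) Not entailed — 'eagerly' adds information not in the original event.
(e) Entailed — the narrative places the holding before the photographing.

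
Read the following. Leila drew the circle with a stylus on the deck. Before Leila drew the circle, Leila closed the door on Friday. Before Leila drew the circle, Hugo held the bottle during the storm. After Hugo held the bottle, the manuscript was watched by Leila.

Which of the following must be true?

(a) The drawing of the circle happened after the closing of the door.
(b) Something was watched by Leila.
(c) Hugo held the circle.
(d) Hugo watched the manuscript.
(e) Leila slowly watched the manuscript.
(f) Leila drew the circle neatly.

(a) Entailed — the narrative places the closing before the drawing.
(b) Entailed — generalizing the patient leaves a sub-description the original still satisfies.
(c) Not entailed — Hugo held the bottle, not the circle; the circle belongs to the drawing event.
(d) Not entailed — the passage has Leila watching the manuscript, not Hugo.
(e) Not entailed — 'slowly' adds information not in the original event.
(f) Not entailed — 'neatly' adds information not in the original event.

(a), (b)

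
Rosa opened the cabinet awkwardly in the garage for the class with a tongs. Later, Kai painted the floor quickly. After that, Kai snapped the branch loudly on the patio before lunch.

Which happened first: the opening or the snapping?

the opening

The connectives place the opening before the snapping.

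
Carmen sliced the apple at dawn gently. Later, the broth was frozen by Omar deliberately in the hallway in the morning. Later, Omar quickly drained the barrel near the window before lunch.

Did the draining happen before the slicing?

no

The narrative orders the slicing before the draining.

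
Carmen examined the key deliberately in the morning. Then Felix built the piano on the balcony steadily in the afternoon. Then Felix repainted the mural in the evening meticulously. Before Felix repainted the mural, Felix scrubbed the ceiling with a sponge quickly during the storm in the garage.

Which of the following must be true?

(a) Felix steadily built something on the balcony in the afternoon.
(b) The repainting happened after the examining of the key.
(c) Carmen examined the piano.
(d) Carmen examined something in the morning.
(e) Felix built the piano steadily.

(a), (b), (d), (e)

(a) Entailed — generalizing the patient leaves a sub-description the original still satisfies.
(b) Entailed — the narrative places the examining before the repainting.
(c) Not entailed — Carmen examined the key, not the piano; the piano belongs to the building event.
(d) Entailed — dropping 'deliberately' and generalizing the patient leaves a sub-description the original still satisfies.
(e) Entailed — this follows by dropping conjuncts from the building event's description.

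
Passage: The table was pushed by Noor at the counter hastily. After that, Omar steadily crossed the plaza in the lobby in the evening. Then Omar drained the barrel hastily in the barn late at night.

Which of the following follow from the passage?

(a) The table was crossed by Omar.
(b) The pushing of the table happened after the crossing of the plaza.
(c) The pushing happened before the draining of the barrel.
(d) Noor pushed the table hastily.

(c), (d)

(a) Not entailed — Omar crossed the plaza, not the table; the table belongs to the pushing event.
(b) Not entailed — the narrative places the pushing before the crossing, not after.
(c) Entailed — the narrative places the pushing before the draining.
(d) Entailed — every conjunct here is already in the original pushing event.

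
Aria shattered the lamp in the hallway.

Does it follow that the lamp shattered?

yes

'Aria shattered the lamp' is the causative; it entails the inchoative 'the lamp shattered'.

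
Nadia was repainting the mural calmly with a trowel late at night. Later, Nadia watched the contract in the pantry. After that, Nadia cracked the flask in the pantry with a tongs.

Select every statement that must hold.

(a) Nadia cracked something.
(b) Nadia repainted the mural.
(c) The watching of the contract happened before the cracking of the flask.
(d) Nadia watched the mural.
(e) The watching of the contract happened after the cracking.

(a) Entailed — this follows by dropping conjuncts from the cracking event's description.
(b) Not entailed — 'was repainting' is progressive on an accomplishment; it does not entail the completed 'repainted'.
(c) Entailed — the narrative places the watching before the cracking.
(d) Not entailed — Nadia watched the contract, not the mural; the mural belongs to the repainting event.
(e) Not entailed — the narrative places the watching before the cracking, not after.

(a), (c)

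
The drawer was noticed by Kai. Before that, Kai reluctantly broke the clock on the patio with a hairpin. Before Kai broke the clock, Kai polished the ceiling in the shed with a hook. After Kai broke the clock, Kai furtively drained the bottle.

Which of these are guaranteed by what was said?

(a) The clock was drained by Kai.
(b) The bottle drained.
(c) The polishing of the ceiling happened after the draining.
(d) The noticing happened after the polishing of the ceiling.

(a) Not entailed — Kai drained the bottle, not the clock; the clock belongs to the breaking event.
(b) Entailed — 'Kai drained the bottle' is causative; it entails the inchoative 'the bottle drained'.
(c) Not entailed — the narrative places the polishing before the draining, not after.
(d) Entailed — the narrative places the polishing before the noticing.

(b), (d)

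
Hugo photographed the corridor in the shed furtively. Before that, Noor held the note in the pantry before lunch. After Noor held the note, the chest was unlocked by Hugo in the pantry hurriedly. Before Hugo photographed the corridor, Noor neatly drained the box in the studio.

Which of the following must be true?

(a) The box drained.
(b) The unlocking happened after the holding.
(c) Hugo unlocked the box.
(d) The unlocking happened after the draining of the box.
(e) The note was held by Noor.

(a), (b), (e)

(a) Entailed — 'Noor drained the box' is causative; it entails the inchoative 'the box drained'.
(b) Entailed — the narrative places the holding before the unlocking.
(c) Not entailed — Hugo unlocked the chest, not the box; the box belongs to the draining event.
(d) Not entailed — the narrative doesn't order the draining relative to the unlocking.
(e) Entailed — the original entails any weakening of itself; this just drops 'in the pantry', 'before lunch'.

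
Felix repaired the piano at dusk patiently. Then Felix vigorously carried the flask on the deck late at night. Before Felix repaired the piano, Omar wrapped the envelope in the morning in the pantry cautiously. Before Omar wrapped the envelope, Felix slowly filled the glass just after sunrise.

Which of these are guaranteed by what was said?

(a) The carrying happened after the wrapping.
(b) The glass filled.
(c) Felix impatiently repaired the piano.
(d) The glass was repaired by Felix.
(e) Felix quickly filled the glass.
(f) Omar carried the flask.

(a) Entailed — the narrative places the wrapping before the carrying.
(b) Entailed — 'Felix filled the glass' is causative; it entails the inchoative 'the glass filled'.
(c) Not entailed — 'impatiently' adds a manner not in (and inconsistent with) the original.
(d) Not entailed — Felix repaired the piano, not the glass; the glass belongs to the filling event.
(e) Not entailed — 'quickly' adds a manner not in (and inconsistent with) the original.
(f) Not entailed — the passage has Felix carrying the flask, not Omar.

(a), (b)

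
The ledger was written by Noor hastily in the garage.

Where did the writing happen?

'in the garage' marks the location of the writing event.

in the garage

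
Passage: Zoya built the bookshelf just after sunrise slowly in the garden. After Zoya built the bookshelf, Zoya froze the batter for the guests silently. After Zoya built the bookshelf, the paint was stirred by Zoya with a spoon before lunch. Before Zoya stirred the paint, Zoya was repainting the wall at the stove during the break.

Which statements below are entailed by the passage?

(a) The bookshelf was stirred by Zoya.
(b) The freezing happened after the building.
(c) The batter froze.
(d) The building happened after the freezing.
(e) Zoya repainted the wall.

(a) Not entailed — Zoya stirred the paint, not the bookshelf; the bookshelf belongs to the building event.
(b) Entailed — the narrative places the building before the freezing.
(c) Entailed — 'Zoya froze the batter' is causative; it entails the inchoative 'the batter froze'.
(d) Not entailed — the narrative places the building before the freezing, not after.
(e) Not entailed — 'was repainting' is progressive on an accomplishment; it does not entail the completed 'repainted'.

(b), (c)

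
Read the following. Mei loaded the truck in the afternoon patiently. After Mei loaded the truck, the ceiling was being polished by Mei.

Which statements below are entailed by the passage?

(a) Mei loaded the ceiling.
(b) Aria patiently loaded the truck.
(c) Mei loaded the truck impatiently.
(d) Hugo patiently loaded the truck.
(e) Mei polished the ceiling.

(e)

(a) Not entailed — Mei loaded the truck, not the ceiling; the ceiling belongs to the polishing event.
(b) Not entailed — the passage has Mei loading the truck, not Aria.
(c) Not entailed — 'impatiently' adds a manner not in (and inconsistent with) the original.
(d) Not entailed — the passage has Mei loading the truck, not Hugo.
(e) Entailed — 'polish' is an activity; 'was polishing' entails that some polishing happened, so 'polished' holds.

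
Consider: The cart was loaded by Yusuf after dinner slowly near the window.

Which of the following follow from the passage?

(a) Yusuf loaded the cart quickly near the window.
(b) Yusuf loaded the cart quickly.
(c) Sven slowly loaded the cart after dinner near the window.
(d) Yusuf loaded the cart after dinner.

(a) Not entailed — 'quickly' adds a manner not in (and inconsistent with) the original.
(b) Not entailed — 'quickly' adds a manner not in (and inconsistent with) the original.
(c) Not entailed — the passage has Yusuf loading the cart, not Sven.
(d) Entailed — the original entails any weakening of itself; this just drops 'near the window', 'slowly'.

(d)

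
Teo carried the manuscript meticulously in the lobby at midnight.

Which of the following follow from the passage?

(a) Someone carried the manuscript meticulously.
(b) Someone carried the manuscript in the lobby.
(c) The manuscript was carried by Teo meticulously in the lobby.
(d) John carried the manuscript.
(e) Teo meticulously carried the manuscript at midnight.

(a) Entailed — the original entails any weakening of itself; this just drops 'at midnight', 'in the lobby' and generalizes the agent.
(b) Entailed — every conjunct here is already in the original carrying event.
(c) Entailed — this follows by dropping conjuncts from the carrying event's description.
(d) Not entailed — the passage has Teo carrying the manuscript, not John.
(e) Entailed — this follows by dropping conjuncts from the carrying event's description.

(a), (b), (c), (e)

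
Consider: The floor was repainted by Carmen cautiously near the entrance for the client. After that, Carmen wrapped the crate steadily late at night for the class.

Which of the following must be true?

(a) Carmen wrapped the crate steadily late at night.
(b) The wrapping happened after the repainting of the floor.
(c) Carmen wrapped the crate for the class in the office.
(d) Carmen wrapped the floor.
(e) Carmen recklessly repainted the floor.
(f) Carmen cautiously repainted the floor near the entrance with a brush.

(a), (b)

(a) Entailed — this follows by dropping conjuncts from the wrapping event's description.
(b) Entailed — the narrative places the repainting before the wrapping.
(c) Not entailed — 'in the office' adds information not in the original event.
(d) Not entailed — Carmen wrapped the crate, not the floor; the floor belongs to the repainting event.
(e) Not entailed — 'recklessly' adds a manner not in (and inconsistent with) the original.
(f) Not entailed — 'with a brush' adds information not in the original event.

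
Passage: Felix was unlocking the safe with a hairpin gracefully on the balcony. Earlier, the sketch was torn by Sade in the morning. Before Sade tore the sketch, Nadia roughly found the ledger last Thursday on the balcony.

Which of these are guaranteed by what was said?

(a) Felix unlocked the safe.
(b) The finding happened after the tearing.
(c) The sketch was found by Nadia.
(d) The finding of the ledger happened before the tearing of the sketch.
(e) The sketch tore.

(a) Not entailed — 'was unlocking' is progressive on an accomplishment; it does not entail the completed 'unlocked'.
(b) Not entailed — the narrative places the finding before the tearing, not after.
(c) Not entailed — Nadia found the ledger, not the sketch; the sketch belongs to the tearing event.
(d) Entailed — the narrative places the finding before the tearing.
(e) Entailed — 'Sade tore the sketch' is causative; it entails the inchoative 'the sketch tore'.

(d), (e)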